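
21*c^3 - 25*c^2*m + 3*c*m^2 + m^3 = (-3*c + m)*(-c + m)*(7*c + m)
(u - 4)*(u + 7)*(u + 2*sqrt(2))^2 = u^4 + 3*u^3 + 4*sqrt(2)*u^3 - 20*u^2 + 12*sqrt(2)*u^2 - 112*sqrt(2)*u + 24*u - 224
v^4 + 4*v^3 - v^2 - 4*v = v*(v - 1)*(v + 1)*(v + 4)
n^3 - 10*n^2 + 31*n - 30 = (n - 5)*(n - 3)*(n - 2)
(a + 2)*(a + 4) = a^2 + 6*a + 8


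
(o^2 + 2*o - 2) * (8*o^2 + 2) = 8*o^4 + 16*o^3 - 14*o^2 + 4*o - 4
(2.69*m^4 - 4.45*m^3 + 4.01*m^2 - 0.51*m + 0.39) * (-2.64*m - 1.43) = -7.1016*m^5 + 7.9013*m^4 - 4.2229*m^3 - 4.3879*m^2 - 0.3003*m - 0.5577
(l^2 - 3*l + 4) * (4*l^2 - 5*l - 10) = 4*l^4 - 17*l^3 + 21*l^2 + 10*l - 40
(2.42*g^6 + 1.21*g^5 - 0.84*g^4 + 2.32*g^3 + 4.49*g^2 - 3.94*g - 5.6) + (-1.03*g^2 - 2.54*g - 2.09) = 2.42*g^6 + 1.21*g^5 - 0.84*g^4 + 2.32*g^3 + 3.46*g^2 - 6.48*g - 7.69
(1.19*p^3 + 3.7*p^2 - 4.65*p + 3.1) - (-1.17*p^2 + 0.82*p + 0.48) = 1.19*p^3 + 4.87*p^2 - 5.47*p + 2.62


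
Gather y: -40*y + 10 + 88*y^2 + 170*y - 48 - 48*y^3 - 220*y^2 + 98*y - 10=-48*y^3 - 132*y^2 + 228*y - 48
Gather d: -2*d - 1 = -2*d - 1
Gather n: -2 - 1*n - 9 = -n - 11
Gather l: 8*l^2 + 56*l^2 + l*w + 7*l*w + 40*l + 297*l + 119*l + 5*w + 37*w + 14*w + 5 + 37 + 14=64*l^2 + l*(8*w + 456) + 56*w + 56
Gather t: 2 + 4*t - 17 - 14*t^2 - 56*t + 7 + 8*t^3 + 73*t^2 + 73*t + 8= 8*t^3 + 59*t^2 + 21*t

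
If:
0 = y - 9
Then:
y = 9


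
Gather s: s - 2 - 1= s - 3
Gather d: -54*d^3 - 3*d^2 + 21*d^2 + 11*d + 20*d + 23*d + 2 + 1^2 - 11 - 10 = -54*d^3 + 18*d^2 + 54*d - 18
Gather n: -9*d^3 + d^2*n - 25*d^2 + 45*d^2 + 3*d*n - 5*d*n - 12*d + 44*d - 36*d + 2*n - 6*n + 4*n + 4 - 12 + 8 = -9*d^3 + 20*d^2 - 4*d + n*(d^2 - 2*d)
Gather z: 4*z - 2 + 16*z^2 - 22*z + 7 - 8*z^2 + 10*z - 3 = 8*z^2 - 8*z + 2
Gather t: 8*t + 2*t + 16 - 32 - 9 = 10*t - 25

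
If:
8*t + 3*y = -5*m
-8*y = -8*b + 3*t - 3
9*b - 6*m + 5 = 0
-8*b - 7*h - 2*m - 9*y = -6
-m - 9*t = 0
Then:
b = -2011/4041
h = 43961/28287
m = 39/449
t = -13/1347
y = -481/4041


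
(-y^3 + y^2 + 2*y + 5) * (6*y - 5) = -6*y^4 + 11*y^3 + 7*y^2 + 20*y - 25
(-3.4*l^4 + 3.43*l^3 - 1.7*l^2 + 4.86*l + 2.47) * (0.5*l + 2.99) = -1.7*l^5 - 8.451*l^4 + 9.4057*l^3 - 2.653*l^2 + 15.7664*l + 7.3853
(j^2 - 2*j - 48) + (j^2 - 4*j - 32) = 2*j^2 - 6*j - 80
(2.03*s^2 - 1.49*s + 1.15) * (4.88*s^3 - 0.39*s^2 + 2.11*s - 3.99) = 9.9064*s^5 - 8.0629*s^4 + 10.4764*s^3 - 11.6921*s^2 + 8.3716*s - 4.5885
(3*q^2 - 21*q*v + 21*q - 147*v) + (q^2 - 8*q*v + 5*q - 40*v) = 4*q^2 - 29*q*v + 26*q - 187*v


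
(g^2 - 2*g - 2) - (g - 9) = g^2 - 3*g + 7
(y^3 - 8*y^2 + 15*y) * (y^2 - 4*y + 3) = y^5 - 12*y^4 + 50*y^3 - 84*y^2 + 45*y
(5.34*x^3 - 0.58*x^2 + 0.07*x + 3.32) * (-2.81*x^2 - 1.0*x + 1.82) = -15.0054*x^5 - 3.7102*x^4 + 10.1021*x^3 - 10.4548*x^2 - 3.1926*x + 6.0424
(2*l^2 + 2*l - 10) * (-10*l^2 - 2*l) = -20*l^4 - 24*l^3 + 96*l^2 + 20*l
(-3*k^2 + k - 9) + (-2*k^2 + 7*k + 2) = -5*k^2 + 8*k - 7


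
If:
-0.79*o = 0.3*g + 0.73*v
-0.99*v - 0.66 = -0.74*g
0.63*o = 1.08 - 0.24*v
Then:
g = -1.72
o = 2.46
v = -1.95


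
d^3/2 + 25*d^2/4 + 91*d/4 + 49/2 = (d/2 + 1)*(d + 7/2)*(d + 7)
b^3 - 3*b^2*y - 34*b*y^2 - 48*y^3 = (b - 8*y)*(b + 2*y)*(b + 3*y)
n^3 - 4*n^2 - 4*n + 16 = (n - 4)*(n - 2)*(n + 2)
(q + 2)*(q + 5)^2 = q^3 + 12*q^2 + 45*q + 50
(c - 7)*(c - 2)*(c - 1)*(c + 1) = c^4 - 9*c^3 + 13*c^2 + 9*c - 14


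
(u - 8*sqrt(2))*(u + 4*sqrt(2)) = u^2 - 4*sqrt(2)*u - 64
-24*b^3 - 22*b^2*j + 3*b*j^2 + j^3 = (-4*b + j)*(b + j)*(6*b + j)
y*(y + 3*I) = y^2 + 3*I*y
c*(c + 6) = c^2 + 6*c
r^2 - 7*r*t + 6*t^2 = (r - 6*t)*(r - t)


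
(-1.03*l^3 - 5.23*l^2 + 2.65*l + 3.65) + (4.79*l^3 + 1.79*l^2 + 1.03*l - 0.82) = 3.76*l^3 - 3.44*l^2 + 3.68*l + 2.83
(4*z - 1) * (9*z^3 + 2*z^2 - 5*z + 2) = 36*z^4 - z^3 - 22*z^2 + 13*z - 2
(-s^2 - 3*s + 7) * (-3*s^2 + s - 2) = 3*s^4 + 8*s^3 - 22*s^2 + 13*s - 14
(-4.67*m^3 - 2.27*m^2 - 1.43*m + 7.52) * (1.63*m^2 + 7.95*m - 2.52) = -7.6121*m^5 - 40.8266*m^4 - 8.609*m^3 + 6.6095*m^2 + 63.3876*m - 18.9504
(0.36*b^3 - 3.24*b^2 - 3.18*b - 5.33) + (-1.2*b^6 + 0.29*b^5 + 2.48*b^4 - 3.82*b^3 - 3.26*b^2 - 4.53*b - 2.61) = -1.2*b^6 + 0.29*b^5 + 2.48*b^4 - 3.46*b^3 - 6.5*b^2 - 7.71*b - 7.94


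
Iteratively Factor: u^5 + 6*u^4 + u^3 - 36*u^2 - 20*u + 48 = (u + 2)*(u^4 + 4*u^3 - 7*u^2 - 22*u + 24) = (u - 2)*(u + 2)*(u^3 + 6*u^2 + 5*u - 12) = (u - 2)*(u - 1)*(u + 2)*(u^2 + 7*u + 12) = (u - 2)*(u - 1)*(u + 2)*(u + 4)*(u + 3)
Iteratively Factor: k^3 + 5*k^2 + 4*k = (k)*(k^2 + 5*k + 4) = k*(k + 4)*(k + 1)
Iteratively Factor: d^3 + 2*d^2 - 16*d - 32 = (d + 2)*(d^2 - 16) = (d + 2)*(d + 4)*(d - 4)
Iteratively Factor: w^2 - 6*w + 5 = (w - 5)*(w - 1)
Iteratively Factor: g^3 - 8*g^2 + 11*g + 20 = (g + 1)*(g^2 - 9*g + 20) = (g - 4)*(g + 1)*(g - 5)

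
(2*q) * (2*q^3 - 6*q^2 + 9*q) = 4*q^4 - 12*q^3 + 18*q^2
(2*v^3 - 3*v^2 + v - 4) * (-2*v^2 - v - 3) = -4*v^5 + 4*v^4 - 5*v^3 + 16*v^2 + v + 12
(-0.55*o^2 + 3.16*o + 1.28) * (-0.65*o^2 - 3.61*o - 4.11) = 0.3575*o^4 - 0.0685000000000002*o^3 - 9.9791*o^2 - 17.6084*o - 5.2608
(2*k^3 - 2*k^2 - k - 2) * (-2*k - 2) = -4*k^4 + 6*k^2 + 6*k + 4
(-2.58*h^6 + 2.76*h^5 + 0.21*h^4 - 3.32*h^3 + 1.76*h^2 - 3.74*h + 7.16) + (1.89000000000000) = -2.58*h^6 + 2.76*h^5 + 0.21*h^4 - 3.32*h^3 + 1.76*h^2 - 3.74*h + 9.05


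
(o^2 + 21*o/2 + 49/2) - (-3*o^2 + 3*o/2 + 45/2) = 4*o^2 + 9*o + 2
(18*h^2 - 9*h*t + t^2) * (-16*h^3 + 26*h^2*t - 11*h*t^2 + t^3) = -288*h^5 + 612*h^4*t - 448*h^3*t^2 + 143*h^2*t^3 - 20*h*t^4 + t^5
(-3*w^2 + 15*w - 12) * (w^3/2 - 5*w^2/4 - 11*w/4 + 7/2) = -3*w^5/2 + 45*w^4/4 - 33*w^3/2 - 147*w^2/4 + 171*w/2 - 42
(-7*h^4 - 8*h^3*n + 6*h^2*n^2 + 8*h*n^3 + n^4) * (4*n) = -28*h^4*n - 32*h^3*n^2 + 24*h^2*n^3 + 32*h*n^4 + 4*n^5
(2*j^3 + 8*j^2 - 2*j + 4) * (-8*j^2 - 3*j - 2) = -16*j^5 - 70*j^4 - 12*j^3 - 42*j^2 - 8*j - 8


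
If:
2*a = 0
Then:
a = 0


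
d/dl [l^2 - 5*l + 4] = 2*l - 5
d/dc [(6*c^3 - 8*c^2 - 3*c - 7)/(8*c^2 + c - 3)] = 2*(24*c^4 + 6*c^3 - 19*c^2 + 80*c + 8)/(64*c^4 + 16*c^3 - 47*c^2 - 6*c + 9)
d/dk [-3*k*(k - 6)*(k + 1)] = -9*k^2 + 30*k + 18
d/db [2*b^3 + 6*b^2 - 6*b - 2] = 6*b^2 + 12*b - 6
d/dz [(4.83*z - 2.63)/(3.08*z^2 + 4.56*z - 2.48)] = (-14.8764*z^2 + 16.2008*z + 0.0143999999999984)/(9.4864*z^4 + 28.0896*z^3 + 5.5168*z^2 - 22.6176*z + 6.1504)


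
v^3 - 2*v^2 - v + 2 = (v - 2)*(v - 1)*(v + 1)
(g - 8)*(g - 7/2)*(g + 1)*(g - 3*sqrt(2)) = g^4 - 21*g^3/2 - 3*sqrt(2)*g^3 + 33*g^2/2 + 63*sqrt(2)*g^2/2 - 99*sqrt(2)*g/2 + 28*g - 84*sqrt(2)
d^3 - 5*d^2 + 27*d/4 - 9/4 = (d - 3)*(d - 3/2)*(d - 1/2)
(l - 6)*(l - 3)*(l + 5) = l^3 - 4*l^2 - 27*l + 90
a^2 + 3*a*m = a*(a + 3*m)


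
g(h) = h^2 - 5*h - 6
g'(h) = 2*h - 5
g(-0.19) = -5.01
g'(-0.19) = -5.38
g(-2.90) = 16.91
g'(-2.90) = -10.80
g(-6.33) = 65.72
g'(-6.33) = -17.66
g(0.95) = -9.85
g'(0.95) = -3.10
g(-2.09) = 8.82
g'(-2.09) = -9.18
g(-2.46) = 12.35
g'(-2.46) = -9.92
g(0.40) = -7.84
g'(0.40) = -4.20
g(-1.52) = 3.91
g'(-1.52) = -8.04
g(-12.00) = 198.00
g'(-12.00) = -29.00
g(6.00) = 0.00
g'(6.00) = 7.00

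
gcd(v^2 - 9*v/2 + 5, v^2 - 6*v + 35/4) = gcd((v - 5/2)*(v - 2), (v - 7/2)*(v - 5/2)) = v - 5/2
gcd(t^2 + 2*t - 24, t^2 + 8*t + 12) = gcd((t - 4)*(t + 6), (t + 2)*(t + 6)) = t + 6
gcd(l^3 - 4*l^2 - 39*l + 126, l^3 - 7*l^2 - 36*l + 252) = l^2 - l - 42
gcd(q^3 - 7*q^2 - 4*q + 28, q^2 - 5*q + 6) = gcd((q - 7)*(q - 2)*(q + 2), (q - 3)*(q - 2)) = q - 2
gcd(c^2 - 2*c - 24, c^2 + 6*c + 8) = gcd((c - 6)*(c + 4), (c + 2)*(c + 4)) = c + 4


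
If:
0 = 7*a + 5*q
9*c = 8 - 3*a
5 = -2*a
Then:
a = -5/2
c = 31/18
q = 7/2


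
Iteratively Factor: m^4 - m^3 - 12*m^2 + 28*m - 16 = (m - 1)*(m^3 - 12*m + 16) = (m - 2)*(m - 1)*(m^2 + 2*m - 8) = (m - 2)^2*(m - 1)*(m + 4)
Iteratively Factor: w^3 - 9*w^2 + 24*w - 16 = (w - 4)*(w^2 - 5*w + 4) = (w - 4)^2*(w - 1)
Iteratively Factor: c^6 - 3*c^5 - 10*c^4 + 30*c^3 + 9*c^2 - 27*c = (c - 1)*(c^5 - 2*c^4 - 12*c^3 + 18*c^2 + 27*c) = (c - 3)*(c - 1)*(c^4 + c^3 - 9*c^2 - 9*c) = (c - 3)^2*(c - 1)*(c^3 + 4*c^2 + 3*c) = (c - 3)^2*(c - 1)*(c + 1)*(c^2 + 3*c) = c*(c - 3)^2*(c - 1)*(c + 1)*(c + 3)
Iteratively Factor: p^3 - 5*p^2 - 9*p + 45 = (p - 5)*(p^2 - 9) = (p - 5)*(p + 3)*(p - 3)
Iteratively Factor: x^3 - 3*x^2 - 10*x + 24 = (x - 4)*(x^2 + x - 6) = (x - 4)*(x - 2)*(x + 3)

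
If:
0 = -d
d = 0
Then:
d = 0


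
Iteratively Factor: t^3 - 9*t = (t - 3)*(t^2 + 3*t) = (t - 3)*(t + 3)*(t)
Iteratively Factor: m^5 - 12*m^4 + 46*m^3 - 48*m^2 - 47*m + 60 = (m - 4)*(m^4 - 8*m^3 + 14*m^2 + 8*m - 15) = (m - 4)*(m - 3)*(m^3 - 5*m^2 - m + 5) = (m - 4)*(m - 3)*(m + 1)*(m^2 - 6*m + 5) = (m - 5)*(m - 4)*(m - 3)*(m + 1)*(m - 1)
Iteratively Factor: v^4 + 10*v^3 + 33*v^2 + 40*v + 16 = (v + 1)*(v^3 + 9*v^2 + 24*v + 16) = (v + 1)*(v + 4)*(v^2 + 5*v + 4) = (v + 1)*(v + 4)^2*(v + 1)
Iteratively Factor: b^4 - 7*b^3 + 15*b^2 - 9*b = (b - 3)*(b^3 - 4*b^2 + 3*b) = b*(b - 3)*(b^2 - 4*b + 3) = b*(b - 3)*(b - 1)*(b - 3)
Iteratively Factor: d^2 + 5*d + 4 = (d + 1)*(d + 4)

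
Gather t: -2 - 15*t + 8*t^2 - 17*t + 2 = 8*t^2 - 32*t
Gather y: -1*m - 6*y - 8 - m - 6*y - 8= -2*m - 12*y - 16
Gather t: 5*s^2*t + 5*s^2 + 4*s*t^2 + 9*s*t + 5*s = 5*s^2 + 4*s*t^2 + 5*s + t*(5*s^2 + 9*s)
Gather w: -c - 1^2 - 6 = -c - 7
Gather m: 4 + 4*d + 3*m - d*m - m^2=4*d - m^2 + m*(3 - d) + 4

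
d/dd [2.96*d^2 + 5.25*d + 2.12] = 5.92*d + 5.25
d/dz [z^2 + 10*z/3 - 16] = 2*z + 10/3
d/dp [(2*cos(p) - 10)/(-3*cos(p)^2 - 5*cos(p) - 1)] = 2*(3*sin(p)^2 + 30*cos(p) + 23)*sin(p)/(3*cos(p)^2 + 5*cos(p) + 1)^2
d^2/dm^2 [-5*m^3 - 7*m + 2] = -30*m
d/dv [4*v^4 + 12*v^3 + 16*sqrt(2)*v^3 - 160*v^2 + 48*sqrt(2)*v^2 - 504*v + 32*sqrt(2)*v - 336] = 16*v^3 + 36*v^2 + 48*sqrt(2)*v^2 - 320*v + 96*sqrt(2)*v - 504 + 32*sqrt(2)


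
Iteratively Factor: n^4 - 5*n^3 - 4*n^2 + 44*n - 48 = (n + 3)*(n^3 - 8*n^2 + 20*n - 16) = (n - 2)*(n + 3)*(n^2 - 6*n + 8) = (n - 4)*(n - 2)*(n + 3)*(n - 2)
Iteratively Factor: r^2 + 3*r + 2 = (r + 2)*(r + 1)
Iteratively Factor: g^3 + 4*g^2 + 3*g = (g + 1)*(g^2 + 3*g) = (g + 1)*(g + 3)*(g)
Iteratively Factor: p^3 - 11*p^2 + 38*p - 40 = (p - 5)*(p^2 - 6*p + 8) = (p - 5)*(p - 4)*(p - 2)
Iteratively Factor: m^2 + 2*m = (m)*(m + 2)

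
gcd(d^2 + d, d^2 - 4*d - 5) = d + 1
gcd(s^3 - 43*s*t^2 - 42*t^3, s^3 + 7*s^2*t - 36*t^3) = s + 6*t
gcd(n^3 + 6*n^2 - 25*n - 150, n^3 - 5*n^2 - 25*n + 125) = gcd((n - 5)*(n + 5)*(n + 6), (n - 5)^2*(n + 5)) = n^2 - 25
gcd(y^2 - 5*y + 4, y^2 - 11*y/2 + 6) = y - 4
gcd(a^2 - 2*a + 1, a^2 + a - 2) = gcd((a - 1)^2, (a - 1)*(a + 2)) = a - 1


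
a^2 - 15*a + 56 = (a - 8)*(a - 7)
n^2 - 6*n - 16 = (n - 8)*(n + 2)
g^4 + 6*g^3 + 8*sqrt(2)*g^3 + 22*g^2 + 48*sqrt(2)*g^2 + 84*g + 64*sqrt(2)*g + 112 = (g + 2)*(g + 4)*(g + sqrt(2))*(g + 7*sqrt(2))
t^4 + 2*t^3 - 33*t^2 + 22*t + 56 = (t - 4)*(t - 2)*(t + 1)*(t + 7)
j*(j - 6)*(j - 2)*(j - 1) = j^4 - 9*j^3 + 20*j^2 - 12*j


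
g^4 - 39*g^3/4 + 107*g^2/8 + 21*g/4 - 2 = (g - 8)*(g - 2)*(g - 1/4)*(g + 1/2)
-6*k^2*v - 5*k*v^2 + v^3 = v*(-6*k + v)*(k + v)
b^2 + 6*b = b*(b + 6)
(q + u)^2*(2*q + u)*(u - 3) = 2*q^3*u - 6*q^3 + 5*q^2*u^2 - 15*q^2*u + 4*q*u^3 - 12*q*u^2 + u^4 - 3*u^3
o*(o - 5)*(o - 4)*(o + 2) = o^4 - 7*o^3 + 2*o^2 + 40*o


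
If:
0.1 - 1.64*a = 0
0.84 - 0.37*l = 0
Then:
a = 0.06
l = 2.27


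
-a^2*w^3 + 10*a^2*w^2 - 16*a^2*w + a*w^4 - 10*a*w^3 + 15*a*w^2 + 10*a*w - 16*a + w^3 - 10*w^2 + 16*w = (-a + w)*(w - 8)*(w - 2)*(a*w + 1)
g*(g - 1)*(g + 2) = g^3 + g^2 - 2*g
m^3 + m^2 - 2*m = m*(m - 1)*(m + 2)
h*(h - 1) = h^2 - h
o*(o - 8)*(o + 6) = o^3 - 2*o^2 - 48*o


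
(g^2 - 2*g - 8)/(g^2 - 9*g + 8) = (g^2 - 2*g - 8)/(g^2 - 9*g + 8)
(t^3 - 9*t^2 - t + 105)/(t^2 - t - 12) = (t^2 - 12*t + 35)/(t - 4)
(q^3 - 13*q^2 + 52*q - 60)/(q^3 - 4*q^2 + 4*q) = (q^2 - 11*q + 30)/(q*(q - 2))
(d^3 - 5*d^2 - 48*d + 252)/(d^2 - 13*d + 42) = (d^2 + d - 42)/(d - 7)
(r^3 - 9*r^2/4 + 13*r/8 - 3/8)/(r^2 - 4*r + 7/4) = (4*r^2 - 7*r + 3)/(2*(2*r - 7))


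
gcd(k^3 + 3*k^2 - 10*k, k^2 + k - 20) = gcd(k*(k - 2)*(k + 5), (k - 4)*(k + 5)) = k + 5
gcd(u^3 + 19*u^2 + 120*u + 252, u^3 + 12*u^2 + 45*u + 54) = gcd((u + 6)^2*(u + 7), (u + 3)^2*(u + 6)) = u + 6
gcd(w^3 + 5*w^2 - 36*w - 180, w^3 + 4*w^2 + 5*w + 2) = 1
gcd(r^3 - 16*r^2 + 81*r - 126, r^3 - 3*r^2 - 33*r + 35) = r - 7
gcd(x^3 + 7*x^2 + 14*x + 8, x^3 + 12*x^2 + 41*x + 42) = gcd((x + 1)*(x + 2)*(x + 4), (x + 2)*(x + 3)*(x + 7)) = x + 2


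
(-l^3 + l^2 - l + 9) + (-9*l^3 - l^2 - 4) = -10*l^3 - l + 5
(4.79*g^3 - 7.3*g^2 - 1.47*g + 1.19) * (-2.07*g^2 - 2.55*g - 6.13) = -9.9153*g^5 + 2.8965*g^4 - 7.7048*g^3 + 46.0342*g^2 + 5.9766*g - 7.2947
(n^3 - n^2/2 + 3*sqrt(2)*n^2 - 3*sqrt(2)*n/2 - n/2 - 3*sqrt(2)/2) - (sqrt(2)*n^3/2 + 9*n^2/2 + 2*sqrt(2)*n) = -sqrt(2)*n^3/2 + n^3 - 5*n^2 + 3*sqrt(2)*n^2 - 7*sqrt(2)*n/2 - n/2 - 3*sqrt(2)/2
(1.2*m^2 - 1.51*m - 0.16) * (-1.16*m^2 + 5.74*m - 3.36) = -1.392*m^4 + 8.6396*m^3 - 12.5138*m^2 + 4.1552*m + 0.5376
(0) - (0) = 0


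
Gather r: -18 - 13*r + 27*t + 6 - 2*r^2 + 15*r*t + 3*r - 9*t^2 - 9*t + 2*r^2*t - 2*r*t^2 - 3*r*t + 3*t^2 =r^2*(2*t - 2) + r*(-2*t^2 + 12*t - 10) - 6*t^2 + 18*t - 12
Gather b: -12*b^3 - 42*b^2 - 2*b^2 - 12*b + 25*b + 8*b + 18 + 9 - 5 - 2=-12*b^3 - 44*b^2 + 21*b + 20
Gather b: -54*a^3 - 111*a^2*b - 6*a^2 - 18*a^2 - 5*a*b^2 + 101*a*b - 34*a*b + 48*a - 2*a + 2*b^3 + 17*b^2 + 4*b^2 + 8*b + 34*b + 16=-54*a^3 - 24*a^2 + 46*a + 2*b^3 + b^2*(21 - 5*a) + b*(-111*a^2 + 67*a + 42) + 16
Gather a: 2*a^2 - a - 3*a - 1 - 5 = 2*a^2 - 4*a - 6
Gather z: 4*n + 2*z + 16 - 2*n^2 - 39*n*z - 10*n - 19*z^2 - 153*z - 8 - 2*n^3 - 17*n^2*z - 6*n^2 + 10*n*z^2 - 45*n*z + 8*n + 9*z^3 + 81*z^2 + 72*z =-2*n^3 - 8*n^2 + 2*n + 9*z^3 + z^2*(10*n + 62) + z*(-17*n^2 - 84*n - 79) + 8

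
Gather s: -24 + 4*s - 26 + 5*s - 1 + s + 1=10*s - 50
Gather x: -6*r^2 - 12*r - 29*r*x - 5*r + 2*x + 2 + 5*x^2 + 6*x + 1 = -6*r^2 - 17*r + 5*x^2 + x*(8 - 29*r) + 3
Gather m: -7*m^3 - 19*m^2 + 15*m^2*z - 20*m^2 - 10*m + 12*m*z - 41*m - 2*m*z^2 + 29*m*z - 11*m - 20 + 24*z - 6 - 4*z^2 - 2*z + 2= -7*m^3 + m^2*(15*z - 39) + m*(-2*z^2 + 41*z - 62) - 4*z^2 + 22*z - 24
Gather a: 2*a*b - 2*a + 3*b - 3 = a*(2*b - 2) + 3*b - 3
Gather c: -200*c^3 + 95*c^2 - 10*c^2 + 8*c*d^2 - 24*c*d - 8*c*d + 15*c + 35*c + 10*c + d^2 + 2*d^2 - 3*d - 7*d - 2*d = -200*c^3 + 85*c^2 + c*(8*d^2 - 32*d + 60) + 3*d^2 - 12*d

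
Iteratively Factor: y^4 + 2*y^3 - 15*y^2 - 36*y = (y - 4)*(y^3 + 6*y^2 + 9*y) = (y - 4)*(y + 3)*(y^2 + 3*y) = y*(y - 4)*(y + 3)*(y + 3)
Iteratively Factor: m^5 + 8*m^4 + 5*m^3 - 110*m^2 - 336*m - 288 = (m - 4)*(m^4 + 12*m^3 + 53*m^2 + 102*m + 72) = (m - 4)*(m + 3)*(m^3 + 9*m^2 + 26*m + 24) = (m - 4)*(m + 2)*(m + 3)*(m^2 + 7*m + 12) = (m - 4)*(m + 2)*(m + 3)*(m + 4)*(m + 3)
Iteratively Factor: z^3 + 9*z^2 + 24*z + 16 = (z + 1)*(z^2 + 8*z + 16) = (z + 1)*(z + 4)*(z + 4)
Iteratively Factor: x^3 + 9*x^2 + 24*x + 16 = (x + 4)*(x^2 + 5*x + 4) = (x + 4)^2*(x + 1)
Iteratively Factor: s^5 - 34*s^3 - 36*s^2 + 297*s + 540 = (s + 3)*(s^4 - 3*s^3 - 25*s^2 + 39*s + 180) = (s - 4)*(s + 3)*(s^3 + s^2 - 21*s - 45) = (s - 5)*(s - 4)*(s + 3)*(s^2 + 6*s + 9) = (s - 5)*(s - 4)*(s + 3)^2*(s + 3)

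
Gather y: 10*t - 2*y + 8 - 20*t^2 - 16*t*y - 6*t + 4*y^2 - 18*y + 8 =-20*t^2 + 4*t + 4*y^2 + y*(-16*t - 20) + 16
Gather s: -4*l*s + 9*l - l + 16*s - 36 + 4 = 8*l + s*(16 - 4*l) - 32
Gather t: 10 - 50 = -40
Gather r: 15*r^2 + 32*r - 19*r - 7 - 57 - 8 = 15*r^2 + 13*r - 72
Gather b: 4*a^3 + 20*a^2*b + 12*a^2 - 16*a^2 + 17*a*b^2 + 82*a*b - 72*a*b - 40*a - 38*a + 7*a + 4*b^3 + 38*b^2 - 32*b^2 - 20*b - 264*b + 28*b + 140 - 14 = 4*a^3 - 4*a^2 - 71*a + 4*b^3 + b^2*(17*a + 6) + b*(20*a^2 + 10*a - 256) + 126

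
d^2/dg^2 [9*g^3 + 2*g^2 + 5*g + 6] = 54*g + 4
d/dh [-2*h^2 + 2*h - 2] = 2 - 4*h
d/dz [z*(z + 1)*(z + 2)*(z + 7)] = 4*z^3 + 30*z^2 + 46*z + 14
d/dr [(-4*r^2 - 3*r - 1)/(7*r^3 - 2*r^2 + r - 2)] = (28*r^4 + 42*r^3 + 11*r^2 + 12*r + 7)/(49*r^6 - 28*r^5 + 18*r^4 - 32*r^3 + 9*r^2 - 4*r + 4)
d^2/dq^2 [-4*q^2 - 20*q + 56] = -8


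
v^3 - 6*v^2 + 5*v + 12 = (v - 4)*(v - 3)*(v + 1)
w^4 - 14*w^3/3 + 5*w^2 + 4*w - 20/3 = (w - 2)^2*(w - 5/3)*(w + 1)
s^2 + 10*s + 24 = (s + 4)*(s + 6)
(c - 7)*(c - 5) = c^2 - 12*c + 35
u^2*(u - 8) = u^3 - 8*u^2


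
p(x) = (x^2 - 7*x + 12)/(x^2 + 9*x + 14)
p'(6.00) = 0.04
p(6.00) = 0.06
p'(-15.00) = 0.31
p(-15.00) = 3.29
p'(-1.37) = -14.42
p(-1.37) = 6.62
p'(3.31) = -0.01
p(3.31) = -0.00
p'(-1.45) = -19.12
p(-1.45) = 7.95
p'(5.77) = 0.04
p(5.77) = 0.05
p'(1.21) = -0.26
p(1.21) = 0.19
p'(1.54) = -0.18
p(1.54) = 0.12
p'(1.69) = -0.15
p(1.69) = 0.09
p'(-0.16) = -1.30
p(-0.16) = 1.04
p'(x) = (-2*x - 9)*(x^2 - 7*x + 12)/(x^2 + 9*x + 14)^2 + (2*x - 7)/(x^2 + 9*x + 14)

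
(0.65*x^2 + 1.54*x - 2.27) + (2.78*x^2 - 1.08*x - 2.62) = 3.43*x^2 + 0.46*x - 4.89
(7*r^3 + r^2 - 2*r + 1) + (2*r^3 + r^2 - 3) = 9*r^3 + 2*r^2 - 2*r - 2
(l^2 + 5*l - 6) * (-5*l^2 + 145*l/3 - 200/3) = -5*l^4 + 70*l^3/3 + 205*l^2 - 1870*l/3 + 400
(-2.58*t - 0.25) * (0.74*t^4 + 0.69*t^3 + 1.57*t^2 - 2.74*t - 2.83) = -1.9092*t^5 - 1.9652*t^4 - 4.2231*t^3 + 6.6767*t^2 + 7.9864*t + 0.7075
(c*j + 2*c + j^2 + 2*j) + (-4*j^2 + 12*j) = c*j + 2*c - 3*j^2 + 14*j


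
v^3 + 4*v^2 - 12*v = v*(v - 2)*(v + 6)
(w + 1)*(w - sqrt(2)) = w^2 - sqrt(2)*w + w - sqrt(2)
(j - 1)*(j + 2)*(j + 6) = j^3 + 7*j^2 + 4*j - 12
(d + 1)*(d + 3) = d^2 + 4*d + 3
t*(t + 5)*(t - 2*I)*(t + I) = t^4 + 5*t^3 - I*t^3 + 2*t^2 - 5*I*t^2 + 10*t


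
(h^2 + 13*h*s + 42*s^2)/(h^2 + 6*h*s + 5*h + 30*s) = (h + 7*s)/(h + 5)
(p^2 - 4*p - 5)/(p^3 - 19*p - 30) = (p + 1)/(p^2 + 5*p + 6)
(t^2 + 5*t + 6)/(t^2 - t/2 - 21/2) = 2*(t + 2)/(2*t - 7)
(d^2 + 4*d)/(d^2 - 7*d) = (d + 4)/(d - 7)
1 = 1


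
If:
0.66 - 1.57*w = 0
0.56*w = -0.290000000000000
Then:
No Solution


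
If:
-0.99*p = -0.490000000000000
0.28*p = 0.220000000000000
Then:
No Solution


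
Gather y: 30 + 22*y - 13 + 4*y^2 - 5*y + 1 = 4*y^2 + 17*y + 18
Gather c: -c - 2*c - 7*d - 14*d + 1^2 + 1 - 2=-3*c - 21*d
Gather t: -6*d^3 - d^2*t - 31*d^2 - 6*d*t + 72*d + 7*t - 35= -6*d^3 - 31*d^2 + 72*d + t*(-d^2 - 6*d + 7) - 35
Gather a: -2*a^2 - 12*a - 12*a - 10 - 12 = -2*a^2 - 24*a - 22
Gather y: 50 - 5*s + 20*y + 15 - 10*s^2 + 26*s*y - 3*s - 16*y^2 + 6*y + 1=-10*s^2 - 8*s - 16*y^2 + y*(26*s + 26) + 66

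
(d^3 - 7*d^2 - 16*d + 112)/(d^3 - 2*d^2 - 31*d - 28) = (d - 4)/(d + 1)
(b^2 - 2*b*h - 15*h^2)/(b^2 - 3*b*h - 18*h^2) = (b - 5*h)/(b - 6*h)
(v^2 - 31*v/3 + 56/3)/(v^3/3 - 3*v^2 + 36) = (3*v^2 - 31*v + 56)/(v^3 - 9*v^2 + 108)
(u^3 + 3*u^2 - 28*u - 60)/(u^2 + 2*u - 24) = (u^2 - 3*u - 10)/(u - 4)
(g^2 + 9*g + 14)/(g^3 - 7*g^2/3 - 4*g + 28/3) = 3*(g + 7)/(3*g^2 - 13*g + 14)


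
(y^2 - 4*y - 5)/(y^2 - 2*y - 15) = (y + 1)/(y + 3)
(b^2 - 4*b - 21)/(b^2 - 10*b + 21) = (b + 3)/(b - 3)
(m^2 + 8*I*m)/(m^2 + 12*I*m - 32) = m/(m + 4*I)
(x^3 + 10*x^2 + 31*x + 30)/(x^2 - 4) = (x^2 + 8*x + 15)/(x - 2)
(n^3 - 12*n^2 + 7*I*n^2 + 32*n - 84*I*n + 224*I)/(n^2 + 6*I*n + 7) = (n^2 - 12*n + 32)/(n - I)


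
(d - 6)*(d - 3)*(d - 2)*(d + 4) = d^4 - 7*d^3 - 8*d^2 + 108*d - 144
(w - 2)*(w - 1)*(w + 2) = w^3 - w^2 - 4*w + 4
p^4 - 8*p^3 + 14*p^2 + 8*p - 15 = (p - 5)*(p - 3)*(p - 1)*(p + 1)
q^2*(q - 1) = q^3 - q^2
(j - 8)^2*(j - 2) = j^3 - 18*j^2 + 96*j - 128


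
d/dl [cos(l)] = -sin(l)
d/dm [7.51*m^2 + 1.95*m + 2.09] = 15.02*m + 1.95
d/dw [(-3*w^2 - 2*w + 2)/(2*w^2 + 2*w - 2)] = w*(2 - w)/(2*(w^4 + 2*w^3 - w^2 - 2*w + 1))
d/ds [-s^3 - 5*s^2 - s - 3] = -3*s^2 - 10*s - 1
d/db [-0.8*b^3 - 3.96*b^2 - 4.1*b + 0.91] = -2.4*b^2 - 7.92*b - 4.1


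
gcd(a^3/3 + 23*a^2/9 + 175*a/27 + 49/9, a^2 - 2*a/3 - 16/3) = 1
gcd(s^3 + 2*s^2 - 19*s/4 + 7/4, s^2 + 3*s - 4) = s - 1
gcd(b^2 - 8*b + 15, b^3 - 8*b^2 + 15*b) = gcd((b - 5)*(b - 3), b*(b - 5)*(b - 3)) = b^2 - 8*b + 15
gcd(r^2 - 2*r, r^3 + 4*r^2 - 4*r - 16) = r - 2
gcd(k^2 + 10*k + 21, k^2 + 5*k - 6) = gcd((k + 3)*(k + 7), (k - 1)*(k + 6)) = 1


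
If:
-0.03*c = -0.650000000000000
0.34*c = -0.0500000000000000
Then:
No Solution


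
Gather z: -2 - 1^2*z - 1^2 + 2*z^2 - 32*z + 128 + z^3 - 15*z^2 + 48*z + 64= z^3 - 13*z^2 + 15*z + 189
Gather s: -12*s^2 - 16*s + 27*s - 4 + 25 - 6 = -12*s^2 + 11*s + 15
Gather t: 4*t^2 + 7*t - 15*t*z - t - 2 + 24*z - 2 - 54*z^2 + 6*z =4*t^2 + t*(6 - 15*z) - 54*z^2 + 30*z - 4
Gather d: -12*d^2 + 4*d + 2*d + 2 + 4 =-12*d^2 + 6*d + 6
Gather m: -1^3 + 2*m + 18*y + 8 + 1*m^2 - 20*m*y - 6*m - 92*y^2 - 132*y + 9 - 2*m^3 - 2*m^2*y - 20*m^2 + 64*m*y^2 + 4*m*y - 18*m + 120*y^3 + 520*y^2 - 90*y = -2*m^3 + m^2*(-2*y - 19) + m*(64*y^2 - 16*y - 22) + 120*y^3 + 428*y^2 - 204*y + 16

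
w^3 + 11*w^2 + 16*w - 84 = (w - 2)*(w + 6)*(w + 7)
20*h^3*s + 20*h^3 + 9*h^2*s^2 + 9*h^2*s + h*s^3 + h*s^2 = (4*h + s)*(5*h + s)*(h*s + h)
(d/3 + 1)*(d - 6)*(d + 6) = d^3/3 + d^2 - 12*d - 36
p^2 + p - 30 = (p - 5)*(p + 6)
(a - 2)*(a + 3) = a^2 + a - 6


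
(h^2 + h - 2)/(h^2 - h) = (h + 2)/h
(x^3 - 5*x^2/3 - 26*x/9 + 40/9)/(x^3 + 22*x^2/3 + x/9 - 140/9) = (x - 2)/(x + 7)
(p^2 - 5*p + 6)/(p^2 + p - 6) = (p - 3)/(p + 3)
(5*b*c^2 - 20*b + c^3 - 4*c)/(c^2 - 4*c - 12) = (5*b*c - 10*b + c^2 - 2*c)/(c - 6)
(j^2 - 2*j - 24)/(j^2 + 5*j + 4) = (j - 6)/(j + 1)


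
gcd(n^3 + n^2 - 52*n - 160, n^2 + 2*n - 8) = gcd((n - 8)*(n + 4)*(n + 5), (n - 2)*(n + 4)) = n + 4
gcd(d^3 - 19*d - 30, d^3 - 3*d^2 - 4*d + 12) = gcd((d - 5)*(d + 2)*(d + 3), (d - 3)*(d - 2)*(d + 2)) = d + 2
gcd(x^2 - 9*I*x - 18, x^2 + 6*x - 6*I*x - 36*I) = x - 6*I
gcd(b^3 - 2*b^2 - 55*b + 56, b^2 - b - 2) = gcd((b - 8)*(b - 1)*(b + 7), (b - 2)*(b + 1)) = 1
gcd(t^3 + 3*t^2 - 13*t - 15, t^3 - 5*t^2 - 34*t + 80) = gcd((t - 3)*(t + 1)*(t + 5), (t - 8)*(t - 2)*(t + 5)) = t + 5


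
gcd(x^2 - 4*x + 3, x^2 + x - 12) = x - 3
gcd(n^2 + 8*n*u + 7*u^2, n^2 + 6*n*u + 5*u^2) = n + u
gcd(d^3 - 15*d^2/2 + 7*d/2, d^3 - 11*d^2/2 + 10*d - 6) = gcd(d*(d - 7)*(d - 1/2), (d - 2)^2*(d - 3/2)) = 1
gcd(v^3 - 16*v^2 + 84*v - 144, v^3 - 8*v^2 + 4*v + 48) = v^2 - 10*v + 24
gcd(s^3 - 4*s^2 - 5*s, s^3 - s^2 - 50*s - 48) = s + 1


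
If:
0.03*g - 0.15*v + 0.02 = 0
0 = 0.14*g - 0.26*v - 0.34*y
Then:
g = 3.86363636363636*y + 0.393939393939394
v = 0.772727272727273*y + 0.212121212121212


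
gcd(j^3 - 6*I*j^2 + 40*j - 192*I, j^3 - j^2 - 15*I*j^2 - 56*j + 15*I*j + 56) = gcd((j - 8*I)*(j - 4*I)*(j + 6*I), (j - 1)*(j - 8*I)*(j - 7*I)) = j - 8*I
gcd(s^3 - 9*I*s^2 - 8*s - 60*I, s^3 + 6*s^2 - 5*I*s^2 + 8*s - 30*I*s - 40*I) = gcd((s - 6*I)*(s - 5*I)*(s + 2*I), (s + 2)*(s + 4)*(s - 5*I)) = s - 5*I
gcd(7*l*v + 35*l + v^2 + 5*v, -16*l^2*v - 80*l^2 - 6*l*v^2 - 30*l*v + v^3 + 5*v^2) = v + 5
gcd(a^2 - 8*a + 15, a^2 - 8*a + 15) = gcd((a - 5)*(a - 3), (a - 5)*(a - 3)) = a^2 - 8*a + 15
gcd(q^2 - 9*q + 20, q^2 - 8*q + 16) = q - 4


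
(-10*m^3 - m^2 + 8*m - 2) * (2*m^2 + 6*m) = -20*m^5 - 62*m^4 + 10*m^3 + 44*m^2 - 12*m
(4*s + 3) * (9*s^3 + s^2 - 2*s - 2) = 36*s^4 + 31*s^3 - 5*s^2 - 14*s - 6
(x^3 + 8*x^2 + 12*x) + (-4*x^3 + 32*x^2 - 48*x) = -3*x^3 + 40*x^2 - 36*x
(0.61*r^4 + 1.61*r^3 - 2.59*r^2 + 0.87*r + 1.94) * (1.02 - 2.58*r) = -1.5738*r^5 - 3.5316*r^4 + 8.3244*r^3 - 4.8864*r^2 - 4.1178*r + 1.9788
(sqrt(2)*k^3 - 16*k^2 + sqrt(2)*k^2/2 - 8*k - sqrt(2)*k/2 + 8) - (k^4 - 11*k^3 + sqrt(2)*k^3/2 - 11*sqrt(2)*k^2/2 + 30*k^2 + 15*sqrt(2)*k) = -k^4 + sqrt(2)*k^3/2 + 11*k^3 - 46*k^2 + 6*sqrt(2)*k^2 - 31*sqrt(2)*k/2 - 8*k + 8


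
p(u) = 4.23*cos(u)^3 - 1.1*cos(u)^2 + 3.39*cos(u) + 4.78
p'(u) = -12.69*sin(u)*cos(u)^2 + 2.2*sin(u)*cos(u) - 3.39*sin(u)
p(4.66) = 4.60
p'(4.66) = 3.54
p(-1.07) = 6.62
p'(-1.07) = 4.61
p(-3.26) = -3.81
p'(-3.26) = -2.14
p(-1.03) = 6.81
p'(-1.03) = 4.82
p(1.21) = 6.03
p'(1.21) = -3.92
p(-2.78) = -2.81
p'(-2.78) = 5.85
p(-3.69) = -1.54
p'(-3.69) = -7.56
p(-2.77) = -2.76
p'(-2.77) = 5.98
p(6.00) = 10.77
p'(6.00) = 3.63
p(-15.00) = -0.28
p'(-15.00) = 8.05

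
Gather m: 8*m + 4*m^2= 4*m^2 + 8*m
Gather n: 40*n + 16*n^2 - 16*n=16*n^2 + 24*n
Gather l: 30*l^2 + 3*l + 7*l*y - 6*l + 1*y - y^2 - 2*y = 30*l^2 + l*(7*y - 3) - y^2 - y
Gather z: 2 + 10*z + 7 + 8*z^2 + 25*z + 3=8*z^2 + 35*z + 12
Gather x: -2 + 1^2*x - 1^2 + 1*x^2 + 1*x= x^2 + 2*x - 3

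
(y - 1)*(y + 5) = y^2 + 4*y - 5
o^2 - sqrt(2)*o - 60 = (o - 6*sqrt(2))*(o + 5*sqrt(2))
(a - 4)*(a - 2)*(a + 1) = a^3 - 5*a^2 + 2*a + 8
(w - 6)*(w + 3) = w^2 - 3*w - 18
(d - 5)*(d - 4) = d^2 - 9*d + 20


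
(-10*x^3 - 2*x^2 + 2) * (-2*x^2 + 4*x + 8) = 20*x^5 - 36*x^4 - 88*x^3 - 20*x^2 + 8*x + 16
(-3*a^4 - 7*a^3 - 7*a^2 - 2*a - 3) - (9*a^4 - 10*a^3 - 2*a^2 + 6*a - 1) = -12*a^4 + 3*a^3 - 5*a^2 - 8*a - 2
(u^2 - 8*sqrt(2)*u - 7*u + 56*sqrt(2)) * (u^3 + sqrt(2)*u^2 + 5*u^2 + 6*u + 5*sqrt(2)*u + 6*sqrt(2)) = u^5 - 7*sqrt(2)*u^4 - 2*u^4 - 45*u^3 + 14*sqrt(2)*u^3 - 10*u^2 + 203*sqrt(2)*u^2 + 294*sqrt(2)*u + 464*u + 672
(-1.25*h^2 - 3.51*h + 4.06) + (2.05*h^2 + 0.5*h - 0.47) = 0.8*h^2 - 3.01*h + 3.59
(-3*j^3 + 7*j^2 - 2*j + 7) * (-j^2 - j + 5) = 3*j^5 - 4*j^4 - 20*j^3 + 30*j^2 - 17*j + 35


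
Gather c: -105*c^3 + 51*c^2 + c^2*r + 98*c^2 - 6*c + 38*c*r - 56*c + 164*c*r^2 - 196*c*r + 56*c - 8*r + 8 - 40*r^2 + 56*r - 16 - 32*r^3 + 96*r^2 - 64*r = -105*c^3 + c^2*(r + 149) + c*(164*r^2 - 158*r - 6) - 32*r^3 + 56*r^2 - 16*r - 8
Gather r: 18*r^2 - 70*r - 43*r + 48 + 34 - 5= 18*r^2 - 113*r + 77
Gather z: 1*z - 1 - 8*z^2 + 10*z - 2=-8*z^2 + 11*z - 3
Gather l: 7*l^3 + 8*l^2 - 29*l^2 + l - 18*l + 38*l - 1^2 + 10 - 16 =7*l^3 - 21*l^2 + 21*l - 7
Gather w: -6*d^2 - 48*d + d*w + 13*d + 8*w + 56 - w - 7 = -6*d^2 - 35*d + w*(d + 7) + 49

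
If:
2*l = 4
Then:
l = 2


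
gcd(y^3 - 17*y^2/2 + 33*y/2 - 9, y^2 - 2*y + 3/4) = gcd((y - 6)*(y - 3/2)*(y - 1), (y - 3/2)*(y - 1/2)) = y - 3/2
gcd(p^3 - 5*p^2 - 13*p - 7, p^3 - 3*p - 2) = p^2 + 2*p + 1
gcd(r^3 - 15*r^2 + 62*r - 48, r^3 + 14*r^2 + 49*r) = 1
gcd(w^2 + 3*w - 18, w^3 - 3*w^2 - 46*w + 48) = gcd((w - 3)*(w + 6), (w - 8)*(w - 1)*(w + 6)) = w + 6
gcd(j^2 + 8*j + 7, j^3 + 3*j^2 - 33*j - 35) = j^2 + 8*j + 7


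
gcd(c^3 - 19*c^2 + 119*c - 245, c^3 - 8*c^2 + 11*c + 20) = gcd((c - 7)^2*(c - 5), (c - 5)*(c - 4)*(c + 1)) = c - 5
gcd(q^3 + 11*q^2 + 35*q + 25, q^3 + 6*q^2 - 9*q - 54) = 1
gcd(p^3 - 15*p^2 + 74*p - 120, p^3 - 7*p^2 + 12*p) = p - 4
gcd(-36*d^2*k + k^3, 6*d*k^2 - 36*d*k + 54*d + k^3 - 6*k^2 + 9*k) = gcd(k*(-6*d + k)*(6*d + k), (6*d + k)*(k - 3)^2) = 6*d + k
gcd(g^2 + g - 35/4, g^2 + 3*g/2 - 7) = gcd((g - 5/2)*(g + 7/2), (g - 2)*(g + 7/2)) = g + 7/2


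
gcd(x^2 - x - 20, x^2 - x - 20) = x^2 - x - 20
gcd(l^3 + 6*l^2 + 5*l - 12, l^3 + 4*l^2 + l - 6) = l^2 + 2*l - 3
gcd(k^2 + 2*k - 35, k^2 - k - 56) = k + 7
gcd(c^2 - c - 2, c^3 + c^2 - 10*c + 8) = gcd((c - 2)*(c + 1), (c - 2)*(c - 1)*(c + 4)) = c - 2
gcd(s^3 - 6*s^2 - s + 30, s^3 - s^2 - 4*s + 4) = s + 2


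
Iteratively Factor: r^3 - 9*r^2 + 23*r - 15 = (r - 5)*(r^2 - 4*r + 3) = (r - 5)*(r - 1)*(r - 3)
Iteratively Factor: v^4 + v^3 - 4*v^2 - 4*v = (v - 2)*(v^3 + 3*v^2 + 2*v) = (v - 2)*(v + 1)*(v^2 + 2*v) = (v - 2)*(v + 1)*(v + 2)*(v)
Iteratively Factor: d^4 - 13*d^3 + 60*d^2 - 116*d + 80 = (d - 2)*(d^3 - 11*d^2 + 38*d - 40) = (d - 2)^2*(d^2 - 9*d + 20) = (d - 4)*(d - 2)^2*(d - 5)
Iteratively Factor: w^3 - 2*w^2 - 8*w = (w + 2)*(w^2 - 4*w) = w*(w + 2)*(w - 4)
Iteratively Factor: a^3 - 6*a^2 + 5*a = (a - 1)*(a^2 - 5*a) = a*(a - 1)*(a - 5)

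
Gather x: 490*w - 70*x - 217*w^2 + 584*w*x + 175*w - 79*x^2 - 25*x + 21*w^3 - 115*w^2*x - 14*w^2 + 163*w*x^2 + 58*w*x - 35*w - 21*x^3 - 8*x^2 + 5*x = 21*w^3 - 231*w^2 + 630*w - 21*x^3 + x^2*(163*w - 87) + x*(-115*w^2 + 642*w - 90)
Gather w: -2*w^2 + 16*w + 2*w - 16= -2*w^2 + 18*w - 16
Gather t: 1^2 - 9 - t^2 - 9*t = -t^2 - 9*t - 8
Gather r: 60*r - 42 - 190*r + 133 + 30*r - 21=70 - 100*r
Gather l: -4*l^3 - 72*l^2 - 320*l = -4*l^3 - 72*l^2 - 320*l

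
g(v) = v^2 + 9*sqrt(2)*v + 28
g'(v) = 2*v + 9*sqrt(2)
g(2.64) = 68.57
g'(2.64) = 18.01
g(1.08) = 42.91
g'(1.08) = 14.89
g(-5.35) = -11.47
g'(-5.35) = 2.03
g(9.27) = 231.92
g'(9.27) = 31.27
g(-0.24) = 25.00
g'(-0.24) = 12.25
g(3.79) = 90.60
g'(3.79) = 20.31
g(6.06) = 141.85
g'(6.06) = 24.85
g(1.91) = 55.96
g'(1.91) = 16.55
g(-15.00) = 62.08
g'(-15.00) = -17.27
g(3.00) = 75.18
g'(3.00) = 18.73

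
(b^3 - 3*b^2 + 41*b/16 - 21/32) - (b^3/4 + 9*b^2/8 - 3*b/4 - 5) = 3*b^3/4 - 33*b^2/8 + 53*b/16 + 139/32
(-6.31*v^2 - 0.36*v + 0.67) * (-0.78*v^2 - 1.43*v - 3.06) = 4.9218*v^4 + 9.3041*v^3 + 19.3008*v^2 + 0.1435*v - 2.0502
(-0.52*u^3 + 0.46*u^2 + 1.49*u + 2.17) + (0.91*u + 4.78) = -0.52*u^3 + 0.46*u^2 + 2.4*u + 6.95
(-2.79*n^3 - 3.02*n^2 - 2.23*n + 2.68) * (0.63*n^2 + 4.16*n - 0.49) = -1.7577*n^5 - 13.509*n^4 - 12.601*n^3 - 6.1086*n^2 + 12.2415*n - 1.3132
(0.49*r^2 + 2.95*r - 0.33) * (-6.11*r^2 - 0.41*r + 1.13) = -2.9939*r^4 - 18.2254*r^3 + 1.3605*r^2 + 3.4688*r - 0.3729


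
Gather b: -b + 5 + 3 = 8 - b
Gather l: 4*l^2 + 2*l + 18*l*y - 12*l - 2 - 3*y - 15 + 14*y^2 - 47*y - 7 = 4*l^2 + l*(18*y - 10) + 14*y^2 - 50*y - 24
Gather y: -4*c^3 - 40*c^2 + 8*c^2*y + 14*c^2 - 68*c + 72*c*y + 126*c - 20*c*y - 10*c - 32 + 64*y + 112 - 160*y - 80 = -4*c^3 - 26*c^2 + 48*c + y*(8*c^2 + 52*c - 96)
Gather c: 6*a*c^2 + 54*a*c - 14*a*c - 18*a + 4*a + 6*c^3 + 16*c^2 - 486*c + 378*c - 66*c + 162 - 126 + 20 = -14*a + 6*c^3 + c^2*(6*a + 16) + c*(40*a - 174) + 56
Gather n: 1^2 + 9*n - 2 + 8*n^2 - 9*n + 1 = 8*n^2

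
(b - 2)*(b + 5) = b^2 + 3*b - 10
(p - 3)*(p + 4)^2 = p^3 + 5*p^2 - 8*p - 48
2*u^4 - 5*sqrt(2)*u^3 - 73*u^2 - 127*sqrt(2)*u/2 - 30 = (u - 6*sqrt(2))*(u + 5*sqrt(2)/2)*(sqrt(2)*u + 1)^2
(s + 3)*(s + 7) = s^2 + 10*s + 21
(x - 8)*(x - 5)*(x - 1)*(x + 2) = x^4 - 12*x^3 + 25*x^2 + 66*x - 80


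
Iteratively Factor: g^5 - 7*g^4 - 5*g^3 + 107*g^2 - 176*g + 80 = (g - 5)*(g^4 - 2*g^3 - 15*g^2 + 32*g - 16) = (g - 5)*(g - 1)*(g^3 - g^2 - 16*g + 16) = (g - 5)*(g - 4)*(g - 1)*(g^2 + 3*g - 4) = (g - 5)*(g - 4)*(g - 1)*(g + 4)*(g - 1)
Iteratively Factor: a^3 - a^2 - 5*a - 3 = (a - 3)*(a^2 + 2*a + 1) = (a - 3)*(a + 1)*(a + 1)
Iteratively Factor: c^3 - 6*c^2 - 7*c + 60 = (c + 3)*(c^2 - 9*c + 20) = (c - 4)*(c + 3)*(c - 5)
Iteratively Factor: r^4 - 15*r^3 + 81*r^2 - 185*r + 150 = (r - 2)*(r^3 - 13*r^2 + 55*r - 75) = (r - 5)*(r - 2)*(r^2 - 8*r + 15) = (r - 5)*(r - 3)*(r - 2)*(r - 5)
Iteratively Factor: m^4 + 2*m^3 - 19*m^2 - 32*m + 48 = (m + 4)*(m^3 - 2*m^2 - 11*m + 12) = (m + 3)*(m + 4)*(m^2 - 5*m + 4) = (m - 4)*(m + 3)*(m + 4)*(m - 1)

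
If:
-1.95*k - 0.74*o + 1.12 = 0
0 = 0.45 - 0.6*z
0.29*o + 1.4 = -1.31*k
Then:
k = -3.37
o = 10.39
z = 0.75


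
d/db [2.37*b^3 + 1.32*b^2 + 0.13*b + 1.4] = 7.11*b^2 + 2.64*b + 0.13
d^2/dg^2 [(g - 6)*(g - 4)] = 2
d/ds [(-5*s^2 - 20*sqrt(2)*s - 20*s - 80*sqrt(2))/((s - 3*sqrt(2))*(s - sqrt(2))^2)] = 5*(s^3 + 8*s^2 + 9*sqrt(2)*s^2 - 36*s + 36*sqrt(2)*s - 248 - 24*sqrt(2))/(s^5 - 9*sqrt(2)*s^4 + 60*s^3 - 92*sqrt(2)*s^2 + 132*s - 36*sqrt(2))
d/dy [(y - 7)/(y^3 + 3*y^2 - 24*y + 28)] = 2*(-y^2 + 7*y + 35)/(y^5 + 8*y^4 - 23*y^3 - 134*y^2 + 476*y - 392)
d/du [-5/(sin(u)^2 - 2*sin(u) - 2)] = 10*(sin(u) - 1)*cos(u)/(2*sin(u) + cos(u)^2 + 1)^2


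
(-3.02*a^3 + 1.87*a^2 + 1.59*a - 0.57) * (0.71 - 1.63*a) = 4.9226*a^4 - 5.1923*a^3 - 1.264*a^2 + 2.058*a - 0.4047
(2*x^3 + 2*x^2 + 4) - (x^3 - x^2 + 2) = x^3 + 3*x^2 + 2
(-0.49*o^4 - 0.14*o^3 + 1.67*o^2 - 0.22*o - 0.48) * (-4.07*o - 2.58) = 1.9943*o^5 + 1.834*o^4 - 6.4357*o^3 - 3.4132*o^2 + 2.5212*o + 1.2384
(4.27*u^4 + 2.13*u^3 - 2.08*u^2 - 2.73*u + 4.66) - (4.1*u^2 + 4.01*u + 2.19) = 4.27*u^4 + 2.13*u^3 - 6.18*u^2 - 6.74*u + 2.47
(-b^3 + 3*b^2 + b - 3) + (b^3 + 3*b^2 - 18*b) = 6*b^2 - 17*b - 3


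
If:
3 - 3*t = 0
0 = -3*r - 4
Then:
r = -4/3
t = 1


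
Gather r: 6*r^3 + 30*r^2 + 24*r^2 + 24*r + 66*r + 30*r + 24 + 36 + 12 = 6*r^3 + 54*r^2 + 120*r + 72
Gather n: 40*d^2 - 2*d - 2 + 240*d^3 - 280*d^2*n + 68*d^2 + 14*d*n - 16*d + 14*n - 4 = 240*d^3 + 108*d^2 - 18*d + n*(-280*d^2 + 14*d + 14) - 6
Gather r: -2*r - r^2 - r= -r^2 - 3*r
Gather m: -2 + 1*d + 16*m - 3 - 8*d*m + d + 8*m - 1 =2*d + m*(24 - 8*d) - 6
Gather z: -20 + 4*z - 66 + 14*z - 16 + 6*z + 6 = 24*z - 96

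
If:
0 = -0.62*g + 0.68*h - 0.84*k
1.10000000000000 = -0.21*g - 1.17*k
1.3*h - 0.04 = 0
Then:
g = 1.73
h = 0.03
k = -1.25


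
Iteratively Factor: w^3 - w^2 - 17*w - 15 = (w - 5)*(w^2 + 4*w + 3) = (w - 5)*(w + 1)*(w + 3)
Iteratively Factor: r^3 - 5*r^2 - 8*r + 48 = (r + 3)*(r^2 - 8*r + 16) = (r - 4)*(r + 3)*(r - 4)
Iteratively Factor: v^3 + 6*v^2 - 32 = (v + 4)*(v^2 + 2*v - 8) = (v + 4)^2*(v - 2)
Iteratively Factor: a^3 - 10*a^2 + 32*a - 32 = (a - 2)*(a^2 - 8*a + 16) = (a - 4)*(a - 2)*(a - 4)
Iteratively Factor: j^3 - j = (j + 1)*(j^2 - j) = j*(j + 1)*(j - 1)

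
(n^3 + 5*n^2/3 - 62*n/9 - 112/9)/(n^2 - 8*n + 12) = (9*n^3 + 15*n^2 - 62*n - 112)/(9*(n^2 - 8*n + 12))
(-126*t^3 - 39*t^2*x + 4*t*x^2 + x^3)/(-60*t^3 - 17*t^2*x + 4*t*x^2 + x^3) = (-42*t^2 + t*x + x^2)/(-20*t^2 + t*x + x^2)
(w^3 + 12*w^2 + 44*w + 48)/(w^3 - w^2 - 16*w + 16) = (w^2 + 8*w + 12)/(w^2 - 5*w + 4)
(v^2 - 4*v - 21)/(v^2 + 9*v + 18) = (v - 7)/(v + 6)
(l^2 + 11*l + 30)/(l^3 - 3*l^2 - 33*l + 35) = (l + 6)/(l^2 - 8*l + 7)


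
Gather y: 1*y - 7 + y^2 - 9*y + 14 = y^2 - 8*y + 7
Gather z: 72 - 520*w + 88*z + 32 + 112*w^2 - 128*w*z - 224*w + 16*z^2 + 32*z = 112*w^2 - 744*w + 16*z^2 + z*(120 - 128*w) + 104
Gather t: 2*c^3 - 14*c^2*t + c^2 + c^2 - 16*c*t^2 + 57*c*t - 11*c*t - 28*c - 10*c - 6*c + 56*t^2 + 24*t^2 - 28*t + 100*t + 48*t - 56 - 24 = 2*c^3 + 2*c^2 - 44*c + t^2*(80 - 16*c) + t*(-14*c^2 + 46*c + 120) - 80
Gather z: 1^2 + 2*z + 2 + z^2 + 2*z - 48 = z^2 + 4*z - 45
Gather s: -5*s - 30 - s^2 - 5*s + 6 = -s^2 - 10*s - 24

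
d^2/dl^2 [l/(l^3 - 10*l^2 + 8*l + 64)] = 2*(l*(3*l^2 - 20*l + 8)^2 + (-3*l^2 - l*(3*l - 10) + 20*l - 8)*(l^3 - 10*l^2 + 8*l + 64))/(l^3 - 10*l^2 + 8*l + 64)^3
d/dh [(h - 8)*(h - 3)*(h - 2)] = 3*h^2 - 26*h + 46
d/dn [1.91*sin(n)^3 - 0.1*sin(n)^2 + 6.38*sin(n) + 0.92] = (5.73*sin(n)^2 - 0.2*sin(n) + 6.38)*cos(n)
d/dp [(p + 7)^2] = 2*p + 14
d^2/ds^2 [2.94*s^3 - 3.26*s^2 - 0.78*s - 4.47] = 17.64*s - 6.52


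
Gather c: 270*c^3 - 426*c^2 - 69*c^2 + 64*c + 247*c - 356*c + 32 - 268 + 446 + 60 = 270*c^3 - 495*c^2 - 45*c + 270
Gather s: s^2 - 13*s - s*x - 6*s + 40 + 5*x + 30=s^2 + s*(-x - 19) + 5*x + 70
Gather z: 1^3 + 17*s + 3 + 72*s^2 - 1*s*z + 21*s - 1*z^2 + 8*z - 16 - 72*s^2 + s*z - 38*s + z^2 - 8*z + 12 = 0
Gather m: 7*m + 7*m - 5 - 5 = 14*m - 10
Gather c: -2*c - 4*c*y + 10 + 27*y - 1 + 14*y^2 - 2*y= c*(-4*y - 2) + 14*y^2 + 25*y + 9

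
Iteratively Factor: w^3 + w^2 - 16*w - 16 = (w - 4)*(w^2 + 5*w + 4) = (w - 4)*(w + 4)*(w + 1)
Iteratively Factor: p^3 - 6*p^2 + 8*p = (p)*(p^2 - 6*p + 8) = p*(p - 2)*(p - 4)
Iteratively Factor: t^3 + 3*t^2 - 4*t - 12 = (t - 2)*(t^2 + 5*t + 6) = (t - 2)*(t + 3)*(t + 2)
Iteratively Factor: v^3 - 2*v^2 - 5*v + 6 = (v - 1)*(v^2 - v - 6) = (v - 3)*(v - 1)*(v + 2)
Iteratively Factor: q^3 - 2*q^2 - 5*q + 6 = (q + 2)*(q^2 - 4*q + 3) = (q - 1)*(q + 2)*(q - 3)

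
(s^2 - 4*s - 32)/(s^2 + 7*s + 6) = (s^2 - 4*s - 32)/(s^2 + 7*s + 6)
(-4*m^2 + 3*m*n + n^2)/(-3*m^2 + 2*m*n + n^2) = (4*m + n)/(3*m + n)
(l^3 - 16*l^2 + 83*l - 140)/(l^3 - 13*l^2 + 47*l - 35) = (l - 4)/(l - 1)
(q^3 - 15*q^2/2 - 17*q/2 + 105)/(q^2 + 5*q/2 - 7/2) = (q^2 - 11*q + 30)/(q - 1)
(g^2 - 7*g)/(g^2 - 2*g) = (g - 7)/(g - 2)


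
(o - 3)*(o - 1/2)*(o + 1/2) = o^3 - 3*o^2 - o/4 + 3/4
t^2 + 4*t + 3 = (t + 1)*(t + 3)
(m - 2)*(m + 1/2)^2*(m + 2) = m^4 + m^3 - 15*m^2/4 - 4*m - 1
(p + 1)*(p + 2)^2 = p^3 + 5*p^2 + 8*p + 4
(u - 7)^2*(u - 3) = u^3 - 17*u^2 + 91*u - 147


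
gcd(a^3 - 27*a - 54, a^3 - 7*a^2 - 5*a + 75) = a + 3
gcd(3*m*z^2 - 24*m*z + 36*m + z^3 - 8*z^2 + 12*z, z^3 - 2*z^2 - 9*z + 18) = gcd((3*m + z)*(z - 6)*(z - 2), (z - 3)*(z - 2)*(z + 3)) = z - 2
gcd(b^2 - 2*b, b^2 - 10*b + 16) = b - 2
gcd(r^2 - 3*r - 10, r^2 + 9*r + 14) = r + 2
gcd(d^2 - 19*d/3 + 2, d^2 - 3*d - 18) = d - 6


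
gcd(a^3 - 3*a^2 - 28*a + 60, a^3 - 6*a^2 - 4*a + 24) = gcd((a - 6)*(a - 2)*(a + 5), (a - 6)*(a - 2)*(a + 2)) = a^2 - 8*a + 12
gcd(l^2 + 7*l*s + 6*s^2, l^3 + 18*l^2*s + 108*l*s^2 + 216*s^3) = l + 6*s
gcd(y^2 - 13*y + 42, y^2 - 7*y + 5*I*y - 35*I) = y - 7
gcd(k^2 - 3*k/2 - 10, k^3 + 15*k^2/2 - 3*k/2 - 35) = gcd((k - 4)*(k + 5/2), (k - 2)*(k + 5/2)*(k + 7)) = k + 5/2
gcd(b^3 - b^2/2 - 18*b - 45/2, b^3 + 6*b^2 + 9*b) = b + 3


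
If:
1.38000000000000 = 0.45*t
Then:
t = 3.07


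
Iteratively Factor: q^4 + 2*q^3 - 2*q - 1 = (q + 1)*(q^3 + q^2 - q - 1) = (q + 1)^2*(q^2 - 1) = (q + 1)^3*(q - 1)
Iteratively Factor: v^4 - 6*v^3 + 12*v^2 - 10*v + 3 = (v - 3)*(v^3 - 3*v^2 + 3*v - 1) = (v - 3)*(v - 1)*(v^2 - 2*v + 1) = (v - 3)*(v - 1)^2*(v - 1)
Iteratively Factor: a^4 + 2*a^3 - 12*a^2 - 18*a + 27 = (a - 1)*(a^3 + 3*a^2 - 9*a - 27) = (a - 3)*(a - 1)*(a^2 + 6*a + 9) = (a - 3)*(a - 1)*(a + 3)*(a + 3)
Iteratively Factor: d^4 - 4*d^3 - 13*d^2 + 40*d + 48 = (d - 4)*(d^3 - 13*d - 12) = (d - 4)^2*(d^2 + 4*d + 3) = (d - 4)^2*(d + 1)*(d + 3)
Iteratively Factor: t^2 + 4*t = (t)*(t + 4)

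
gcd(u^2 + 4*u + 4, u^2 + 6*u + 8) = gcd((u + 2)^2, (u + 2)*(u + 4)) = u + 2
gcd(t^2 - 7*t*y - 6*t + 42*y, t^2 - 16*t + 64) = 1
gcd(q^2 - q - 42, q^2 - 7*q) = q - 7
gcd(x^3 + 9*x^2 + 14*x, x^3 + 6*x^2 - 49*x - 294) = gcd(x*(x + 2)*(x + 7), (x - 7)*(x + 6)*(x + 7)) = x + 7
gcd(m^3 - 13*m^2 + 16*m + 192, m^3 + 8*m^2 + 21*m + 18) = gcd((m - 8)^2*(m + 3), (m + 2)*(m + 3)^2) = m + 3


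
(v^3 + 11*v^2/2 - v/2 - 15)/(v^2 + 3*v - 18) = (2*v^3 + 11*v^2 - v - 30)/(2*(v^2 + 3*v - 18))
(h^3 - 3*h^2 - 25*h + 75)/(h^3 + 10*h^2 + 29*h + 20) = (h^2 - 8*h + 15)/(h^2 + 5*h + 4)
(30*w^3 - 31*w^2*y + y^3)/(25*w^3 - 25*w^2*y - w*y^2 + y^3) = (6*w + y)/(5*w + y)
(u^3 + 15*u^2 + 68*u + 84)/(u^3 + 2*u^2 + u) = (u^3 + 15*u^2 + 68*u + 84)/(u*(u^2 + 2*u + 1))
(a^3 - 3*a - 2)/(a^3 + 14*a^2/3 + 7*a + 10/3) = 3*(a^2 - a - 2)/(3*a^2 + 11*a + 10)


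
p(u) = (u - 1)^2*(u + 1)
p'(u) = (u - 1)^2 + (u + 1)*(2*u - 2)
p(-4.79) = -127.06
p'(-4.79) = 77.41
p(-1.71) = -5.21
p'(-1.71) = 11.19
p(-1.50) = -3.12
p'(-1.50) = 8.75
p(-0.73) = 0.81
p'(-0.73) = 2.06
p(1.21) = 0.10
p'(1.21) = 0.97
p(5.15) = 105.92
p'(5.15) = 68.27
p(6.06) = 180.76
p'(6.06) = 97.05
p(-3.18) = -38.09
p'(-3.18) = 35.70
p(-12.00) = -1859.00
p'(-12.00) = 455.00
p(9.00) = 640.00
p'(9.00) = 224.00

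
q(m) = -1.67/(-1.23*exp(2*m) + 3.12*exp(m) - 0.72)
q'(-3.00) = 0.77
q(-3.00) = 2.94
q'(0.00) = 0.81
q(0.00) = -1.43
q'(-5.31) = 0.05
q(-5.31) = 2.37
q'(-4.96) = 0.07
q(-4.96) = 2.39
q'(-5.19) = 0.06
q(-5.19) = 2.38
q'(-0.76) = 6.96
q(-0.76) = -3.55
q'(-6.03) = 0.02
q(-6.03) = 2.34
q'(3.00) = -0.01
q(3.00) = 0.00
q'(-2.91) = 0.89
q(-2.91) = 3.02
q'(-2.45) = 1.98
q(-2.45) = 3.63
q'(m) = -1.67*(2.46*exp(2*m) - 3.12*exp(m))/(-1.23*exp(2*m) + 3.12*exp(m) - 0.72)^2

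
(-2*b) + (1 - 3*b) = 1 - 5*b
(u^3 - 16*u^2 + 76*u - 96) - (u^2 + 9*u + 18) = u^3 - 17*u^2 + 67*u - 114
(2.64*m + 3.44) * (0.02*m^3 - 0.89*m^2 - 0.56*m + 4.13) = 0.0528*m^4 - 2.2808*m^3 - 4.54*m^2 + 8.9768*m + 14.2072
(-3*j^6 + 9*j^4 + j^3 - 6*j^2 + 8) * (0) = 0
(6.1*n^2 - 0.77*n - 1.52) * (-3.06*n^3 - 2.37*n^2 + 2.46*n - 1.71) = -18.666*n^5 - 12.1008*n^4 + 21.4821*n^3 - 8.7228*n^2 - 2.4225*n + 2.5992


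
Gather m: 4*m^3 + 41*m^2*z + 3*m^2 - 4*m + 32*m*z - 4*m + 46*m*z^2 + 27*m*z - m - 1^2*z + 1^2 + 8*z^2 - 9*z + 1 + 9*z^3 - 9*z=4*m^3 + m^2*(41*z + 3) + m*(46*z^2 + 59*z - 9) + 9*z^3 + 8*z^2 - 19*z + 2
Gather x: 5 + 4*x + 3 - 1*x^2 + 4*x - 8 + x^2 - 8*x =0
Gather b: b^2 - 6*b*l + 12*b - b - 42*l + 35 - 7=b^2 + b*(11 - 6*l) - 42*l + 28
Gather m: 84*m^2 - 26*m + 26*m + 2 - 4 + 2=84*m^2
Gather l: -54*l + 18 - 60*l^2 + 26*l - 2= -60*l^2 - 28*l + 16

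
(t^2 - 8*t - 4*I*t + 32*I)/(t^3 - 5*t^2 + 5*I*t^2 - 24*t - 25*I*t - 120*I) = (t - 4*I)/(t^2 + t*(3 + 5*I) + 15*I)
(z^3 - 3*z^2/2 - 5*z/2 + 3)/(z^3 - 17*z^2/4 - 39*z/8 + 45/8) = 4*(z^2 - 3*z + 2)/(4*z^2 - 23*z + 15)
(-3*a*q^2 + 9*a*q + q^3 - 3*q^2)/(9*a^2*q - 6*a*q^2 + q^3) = (q - 3)/(-3*a + q)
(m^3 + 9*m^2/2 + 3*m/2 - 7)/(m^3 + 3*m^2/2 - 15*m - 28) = (m - 1)/(m - 4)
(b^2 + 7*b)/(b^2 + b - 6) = b*(b + 7)/(b^2 + b - 6)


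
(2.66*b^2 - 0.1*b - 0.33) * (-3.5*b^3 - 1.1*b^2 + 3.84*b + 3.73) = -9.31*b^5 - 2.576*b^4 + 11.4794*b^3 + 9.9008*b^2 - 1.6402*b - 1.2309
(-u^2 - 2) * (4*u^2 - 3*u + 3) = -4*u^4 + 3*u^3 - 11*u^2 + 6*u - 6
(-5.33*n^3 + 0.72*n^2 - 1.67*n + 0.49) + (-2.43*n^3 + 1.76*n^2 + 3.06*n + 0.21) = -7.76*n^3 + 2.48*n^2 + 1.39*n + 0.7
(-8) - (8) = -16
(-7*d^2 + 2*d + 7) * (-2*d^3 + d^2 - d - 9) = 14*d^5 - 11*d^4 - 5*d^3 + 68*d^2 - 25*d - 63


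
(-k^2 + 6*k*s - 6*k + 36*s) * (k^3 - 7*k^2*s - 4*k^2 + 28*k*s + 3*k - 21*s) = -k^5 + 13*k^4*s - 2*k^4 - 42*k^3*s^2 + 26*k^3*s + 21*k^3 - 84*k^2*s^2 - 273*k^2*s - 18*k^2 + 882*k*s^2 + 234*k*s - 756*s^2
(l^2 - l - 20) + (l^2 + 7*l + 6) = 2*l^2 + 6*l - 14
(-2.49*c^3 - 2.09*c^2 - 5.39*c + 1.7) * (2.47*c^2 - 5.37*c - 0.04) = -6.1503*c^5 + 8.209*c^4 - 1.9904*c^3 + 33.2269*c^2 - 8.9134*c - 0.068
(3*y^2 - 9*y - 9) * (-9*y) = -27*y^3 + 81*y^2 + 81*y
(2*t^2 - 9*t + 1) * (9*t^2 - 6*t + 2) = 18*t^4 - 93*t^3 + 67*t^2 - 24*t + 2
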